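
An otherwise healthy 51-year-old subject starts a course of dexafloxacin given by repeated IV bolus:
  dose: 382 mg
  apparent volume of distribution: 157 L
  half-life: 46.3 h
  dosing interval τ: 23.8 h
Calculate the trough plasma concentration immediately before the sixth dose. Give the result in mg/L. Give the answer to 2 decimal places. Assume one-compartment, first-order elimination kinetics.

4.73 mg/L

C₀ per dose = Dose / Vd = 382 / 157 = 2.433 mg/L
k = ln2 / t½ = 0.693147 / 46.3 = 0.01497 h⁻¹
Fraction remaining after one interval: r = e^(−kτ) = e^(−0.01497 × 23.8) = 0.7003
Before dose 6, 5 doses have been given (aged 1τ, 2τ, 3τ, 4τ, 5τ).
C_trough = C₀ × (r + r² + … + r^5) = C₀ × r(1−r^5)/(1−r)
        = 2.433 × 0.7003 × (1 − 0.1684) / (1 − 0.7003) = 4.728 mg/L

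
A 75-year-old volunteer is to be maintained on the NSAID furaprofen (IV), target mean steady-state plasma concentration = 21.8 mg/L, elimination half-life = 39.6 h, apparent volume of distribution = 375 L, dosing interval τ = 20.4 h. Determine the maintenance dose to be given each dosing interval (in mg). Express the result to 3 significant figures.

k = ln2 / t½ = 0.693147 / 39.6 = 0.01750 h⁻¹
CL = k × Vd = 0.01750 × 375 = 6.563 L/h
At steady state, Dose/τ = Css × CL.
Dose = Css × CL × τ = 21.8 × 6.563 × 20.4 = 2919 mg

2920 mg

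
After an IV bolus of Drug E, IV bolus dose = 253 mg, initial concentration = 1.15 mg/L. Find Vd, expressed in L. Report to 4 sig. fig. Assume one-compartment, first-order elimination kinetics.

220.0 L

Vd = Dose / C₀ = 253.0 / 1.15 = 220.0 L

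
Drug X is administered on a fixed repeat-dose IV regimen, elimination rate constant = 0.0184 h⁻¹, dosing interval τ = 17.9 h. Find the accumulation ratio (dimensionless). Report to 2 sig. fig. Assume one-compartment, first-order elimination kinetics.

e^(−kτ) = e^(−0.01840 × 17.9) = 0.7194
Accumulation ratio R = 1 / (1 − e^(−kτ)) = 1 / (1 − 0.7194) = 3.564

3.6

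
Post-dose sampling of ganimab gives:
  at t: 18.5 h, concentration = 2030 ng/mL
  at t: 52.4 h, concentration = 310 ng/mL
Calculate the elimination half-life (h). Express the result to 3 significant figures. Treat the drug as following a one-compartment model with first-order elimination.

12.5 h

k = ln(C₁/C₂) / (t₂ − t₁) = ln(2030/310) / (52.4 − 18.5)
  = 1.879 / 33.90 = 0.05543 h⁻¹
t½ = ln2 / k = 0.693147 / 0.05543 = 12.50 h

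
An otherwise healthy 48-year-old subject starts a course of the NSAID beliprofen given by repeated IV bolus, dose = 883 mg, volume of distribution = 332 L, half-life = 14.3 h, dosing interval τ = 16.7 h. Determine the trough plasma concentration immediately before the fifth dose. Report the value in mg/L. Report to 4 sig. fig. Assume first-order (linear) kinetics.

2.050 mg/L

C₀ per dose = Dose / Vd = 883 / 332 = 2.660 mg/L
k = ln2 / t½ = 0.693147 / 14.3 = 0.04847 h⁻¹
Fraction remaining after one interval: r = e^(−kτ) = e^(−0.04847 × 16.7) = 0.4451
Before dose 5, 4 doses have been given (aged 1τ, 2τ, 3τ, 4τ).
C_trough = C₀ × (r + r² + … + r^4) = C₀ × r(1−r^4)/(1−r)
        = 2.660 × 0.4451 × (1 − 0.03925) / (1 − 0.4451) = 2.050 mg/L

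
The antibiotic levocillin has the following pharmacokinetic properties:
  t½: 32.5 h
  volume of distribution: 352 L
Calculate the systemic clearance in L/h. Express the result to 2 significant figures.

k = ln2 / t½ = 0.693147 / 32.5 = 0.02133 h⁻¹
CL = k × Vd = 0.02133 × 352 = 7.508 L/h

7.5 L/h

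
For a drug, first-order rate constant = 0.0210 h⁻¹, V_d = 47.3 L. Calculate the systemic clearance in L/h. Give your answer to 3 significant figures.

CL = k × Vd = 0.0210 × 47.3 = 0.9933 L/h

0.993 L/h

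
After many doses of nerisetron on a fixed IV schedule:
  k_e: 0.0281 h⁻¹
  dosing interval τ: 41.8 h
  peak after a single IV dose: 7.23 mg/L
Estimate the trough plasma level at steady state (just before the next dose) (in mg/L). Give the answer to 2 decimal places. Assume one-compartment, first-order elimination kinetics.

3.23 mg/L

e^(−kτ) = e^(−0.02810 × 41.8) = 0.3089
Accumulation ratio R = 1 / (1 − e^(−kτ)) = 1 / (1 − 0.3089) = 1.447
Steady-state trough = C₀ × R × e^(−kτ) = 7.23 × 1.447 × 0.3089 = 3.232 mg/L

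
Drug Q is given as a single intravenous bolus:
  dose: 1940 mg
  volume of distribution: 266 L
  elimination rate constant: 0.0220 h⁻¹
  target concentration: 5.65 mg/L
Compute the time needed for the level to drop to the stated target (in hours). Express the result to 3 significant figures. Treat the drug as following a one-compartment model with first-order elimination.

C₀ = Dose / Vd = 1940 / 266 = 7.293 mg/L
t = ln(C₀ / C) / k = ln(7.293 / 5.65) / 0.02200
  = ln(1.291) / 0.02200 = 0.2554 / 0.02200 = 11.61 h

11.6 h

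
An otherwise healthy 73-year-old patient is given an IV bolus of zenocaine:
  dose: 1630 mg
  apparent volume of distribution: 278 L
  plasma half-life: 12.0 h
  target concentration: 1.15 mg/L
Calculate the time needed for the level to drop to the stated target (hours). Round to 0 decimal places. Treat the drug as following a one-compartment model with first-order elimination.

28 h

C₀ = Dose / Vd = 1630 / 278 = 5.863 mg/L
k = ln2 / t½ = 0.693147 / 12.0 = 0.05776 h⁻¹
t = ln(C₀ / C) / k = ln(5.863 / 1.15) / 0.05776
  = ln(5.098) / 0.05776 = 1.629 / 0.05776 = 28.20 h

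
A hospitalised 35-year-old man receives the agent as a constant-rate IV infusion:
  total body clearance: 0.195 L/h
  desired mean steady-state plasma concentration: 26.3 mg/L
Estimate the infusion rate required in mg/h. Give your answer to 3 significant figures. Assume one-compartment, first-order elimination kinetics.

At steady state, infusion rate R₀ = Css × CL = 26.3 × 0.1950 = 5.129 mg/h

5.13 mg/h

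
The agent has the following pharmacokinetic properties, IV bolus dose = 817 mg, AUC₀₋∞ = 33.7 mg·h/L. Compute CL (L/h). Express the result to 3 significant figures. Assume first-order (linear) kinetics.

CL = Dose / AUC = 817 / 33.7 = 24.24 L/h

24.2 L/h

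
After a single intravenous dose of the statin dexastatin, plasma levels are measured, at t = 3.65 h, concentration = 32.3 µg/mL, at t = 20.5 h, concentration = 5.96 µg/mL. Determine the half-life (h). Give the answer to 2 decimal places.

k = ln(C₁/C₂) / (t₂ − t₁) = ln(32.3/5.96) / (20.5 − 3.65)
  = 1.690 / 16.85 = 0.1003 h⁻¹
t½ = ln2 / k = 0.693147 / 0.1003 = 6.911 h

6.91 h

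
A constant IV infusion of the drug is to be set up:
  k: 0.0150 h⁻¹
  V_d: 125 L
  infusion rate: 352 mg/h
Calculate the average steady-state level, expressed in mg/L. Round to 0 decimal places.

188 mg/L

CL = k × Vd = 0.01500 × 125 = 1.875 L/h
At steady state Css = R₀ / CL = 352 / 1.875 = 187.7 mg/L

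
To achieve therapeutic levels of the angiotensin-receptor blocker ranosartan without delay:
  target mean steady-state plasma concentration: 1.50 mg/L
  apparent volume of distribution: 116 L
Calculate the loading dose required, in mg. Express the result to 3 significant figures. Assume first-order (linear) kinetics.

LD = Css × Vd = 1.50 × 116 = 174.0 mg

174 mg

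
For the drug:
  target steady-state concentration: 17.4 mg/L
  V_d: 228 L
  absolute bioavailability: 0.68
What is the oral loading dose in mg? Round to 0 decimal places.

5834 mg

LD = Css × Vd / F = 17.4 × 228 / 0.68 = 5834 mg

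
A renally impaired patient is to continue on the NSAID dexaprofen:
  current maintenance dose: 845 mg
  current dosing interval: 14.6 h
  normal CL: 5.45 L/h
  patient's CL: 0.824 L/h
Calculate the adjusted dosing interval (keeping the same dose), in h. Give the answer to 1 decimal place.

96.6 h

To keep the same average steady-state level, dosing rate must scale with clearance.
CL ratio = 0.824 / 5.45 = 0.1512
New interval (same dose) = 14.6 / 0.1512 = 96.56 h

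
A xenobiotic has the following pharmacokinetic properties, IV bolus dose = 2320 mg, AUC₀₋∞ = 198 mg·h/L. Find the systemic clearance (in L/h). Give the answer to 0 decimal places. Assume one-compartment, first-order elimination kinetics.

12 L/h

CL = Dose / AUC = 2320 / 198 = 11.72 L/h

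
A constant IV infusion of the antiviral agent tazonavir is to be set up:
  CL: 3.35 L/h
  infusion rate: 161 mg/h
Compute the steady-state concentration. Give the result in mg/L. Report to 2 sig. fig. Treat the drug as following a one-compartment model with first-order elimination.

At steady state Css = R₀ / CL = 161 / 3.350 = 48.06 mg/L

48 mg/L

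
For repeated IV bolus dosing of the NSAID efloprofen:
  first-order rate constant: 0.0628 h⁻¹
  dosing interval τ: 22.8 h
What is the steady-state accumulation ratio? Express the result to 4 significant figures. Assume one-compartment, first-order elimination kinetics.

1.314

e^(−kτ) = e^(−0.06280 × 22.8) = 0.2389
Accumulation ratio R = 1 / (1 − e^(−kτ)) = 1 / (1 − 0.2389) = 1.314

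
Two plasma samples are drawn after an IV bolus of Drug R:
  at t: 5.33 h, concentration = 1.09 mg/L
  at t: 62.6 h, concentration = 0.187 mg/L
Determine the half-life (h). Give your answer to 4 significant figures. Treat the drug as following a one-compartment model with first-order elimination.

k = ln(C₁/C₂) / (t₂ − t₁) = ln(1.09/0.187) / (62.6 − 5.33)
  = 1.763 / 57.27 = 0.03078 h⁻¹
t½ = ln2 / k = 0.693147 / 0.03078 = 22.52 h

22.52 h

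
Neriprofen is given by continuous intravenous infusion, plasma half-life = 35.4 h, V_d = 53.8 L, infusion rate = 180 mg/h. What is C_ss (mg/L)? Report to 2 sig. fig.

170 mg/L

k = ln2 / t½ = 0.693147 / 35.4 = 0.01958 h⁻¹
CL = k × Vd = 0.01958 × 53.8 = 1.053 L/h
At steady state Css = R₀ / CL = 180 / 1.053 = 170.9 mg/L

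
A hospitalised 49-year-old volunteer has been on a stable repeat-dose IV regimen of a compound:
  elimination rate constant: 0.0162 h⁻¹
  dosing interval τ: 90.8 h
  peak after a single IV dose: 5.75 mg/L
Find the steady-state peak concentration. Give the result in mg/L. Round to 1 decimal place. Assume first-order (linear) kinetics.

7.5 mg/L

e^(−kτ) = e^(−0.01620 × 90.8) = 0.2297
Accumulation ratio R = 1 / (1 − e^(−kτ)) = 1 / (1 − 0.2297) = 1.298
Steady-state peak = C₀ × R = 5.75 × 1.298 = 7.464 mg/L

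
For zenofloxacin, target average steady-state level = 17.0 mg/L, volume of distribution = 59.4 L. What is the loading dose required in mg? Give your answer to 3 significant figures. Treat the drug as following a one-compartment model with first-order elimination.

LD = Css × Vd = 17.0 × 59.4 = 1010 mg

1010 mg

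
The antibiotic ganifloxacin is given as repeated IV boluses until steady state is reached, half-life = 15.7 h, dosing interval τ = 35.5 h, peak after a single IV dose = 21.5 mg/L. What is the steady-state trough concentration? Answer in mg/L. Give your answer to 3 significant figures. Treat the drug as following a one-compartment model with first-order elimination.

k = ln2 / t½ = 0.693147 / 15.7 = 0.04415 h⁻¹
e^(−kτ) = e^(−0.04415 × 35.5) = 0.2086
Accumulation ratio R = 1 / (1 − e^(−kτ)) = 1 / (1 − 0.2086) = 1.264
Steady-state trough = C₀ × R × e^(−kτ) = 21.5 × 1.264 × 0.2086 = 5.669 mg/L

5.67 mg/L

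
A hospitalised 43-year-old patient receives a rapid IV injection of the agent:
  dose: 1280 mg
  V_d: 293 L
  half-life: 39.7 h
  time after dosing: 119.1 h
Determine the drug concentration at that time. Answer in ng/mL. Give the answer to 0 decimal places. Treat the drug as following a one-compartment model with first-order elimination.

546 ng/mL

C₀ = Dose / Vd = 1280 / 293 = 4.369 mg/L
k = ln2 / t½ = 0.693147 / 39.7 = 0.01746 h⁻¹
t / t½ = 119.1 / 39.7 = 3 half-lives
C = C₀ × (1/2)^3 = 4.369 × 0.1250 = 0.5461 mg/L
Convert: 0.5461 mg/L × 1000 = 546.1 ng/mL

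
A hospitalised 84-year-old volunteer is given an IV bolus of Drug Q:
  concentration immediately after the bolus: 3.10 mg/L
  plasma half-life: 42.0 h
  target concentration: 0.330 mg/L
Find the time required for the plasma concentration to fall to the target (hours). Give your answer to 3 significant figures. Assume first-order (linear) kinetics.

k = ln2 / t½ = 0.693147 / 42.0 = 0.01650 h⁻¹
t = ln(C₀ / C) / k = ln(3.100 / 0.330) / 0.01650
  = ln(9.394) / 0.01650 = 2.240 / 0.01650 = 135.8 h

136 h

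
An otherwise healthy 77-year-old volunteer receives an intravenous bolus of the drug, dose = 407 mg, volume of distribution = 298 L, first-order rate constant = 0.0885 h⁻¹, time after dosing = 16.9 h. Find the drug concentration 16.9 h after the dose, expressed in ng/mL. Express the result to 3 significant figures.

306 ng/mL

C₀ = Dose / Vd = 407.0 / 298 = 1.366 mg/L
C = C₀ · e^(−k·t) = 1.366 × e^(−0.08850 × 16.9)
  = 1.366 × 0.2241 = 0.3061 mg/L
Convert: 0.3061 mg/L × 1000 = 306.1 ng/mL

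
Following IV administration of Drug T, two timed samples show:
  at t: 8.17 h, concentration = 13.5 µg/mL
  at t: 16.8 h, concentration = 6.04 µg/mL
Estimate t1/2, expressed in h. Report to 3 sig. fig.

k = ln(C₁/C₂) / (t₂ − t₁) = ln(13.5/6.04) / (16.8 − 8.17)
  = 0.8043 / 8.630 = 0.09320 h⁻¹
t½ = ln2 / k = 0.693147 / 0.09320 = 7.437 h

7.44 h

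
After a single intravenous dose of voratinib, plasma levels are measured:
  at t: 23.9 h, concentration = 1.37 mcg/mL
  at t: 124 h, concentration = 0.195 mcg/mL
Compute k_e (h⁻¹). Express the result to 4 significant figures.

k = ln(C₁/C₂) / (t₂ − t₁) = ln(1.37/0.195) / (124 − 23.9)
  = 1.950 / 100.1 = 0.01948 h⁻¹

0.01948 h⁻¹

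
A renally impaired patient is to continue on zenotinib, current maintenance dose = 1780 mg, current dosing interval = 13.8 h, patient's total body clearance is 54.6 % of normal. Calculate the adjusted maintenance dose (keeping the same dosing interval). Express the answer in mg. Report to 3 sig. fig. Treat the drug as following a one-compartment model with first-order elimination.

972 mg

To keep the same average steady-state level, dosing rate must scale with clearance.
CL ratio = 54.6 / 100 = 0.5460
New dose (same interval) = 1780 × 0.5460 = 971.9 mg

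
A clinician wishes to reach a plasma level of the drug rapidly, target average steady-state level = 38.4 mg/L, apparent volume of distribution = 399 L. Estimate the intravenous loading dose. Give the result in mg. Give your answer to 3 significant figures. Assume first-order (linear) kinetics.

LD = Css × Vd = 38.4 × 399 = 15320 mg

15300 mg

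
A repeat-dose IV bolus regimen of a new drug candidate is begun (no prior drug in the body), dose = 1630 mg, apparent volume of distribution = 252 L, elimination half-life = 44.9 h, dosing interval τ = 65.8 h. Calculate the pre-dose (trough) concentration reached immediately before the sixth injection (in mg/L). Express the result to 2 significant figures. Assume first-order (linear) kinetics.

3.6 mg/L

C₀ per dose = Dose / Vd = 1630 / 252 = 6.468 mg/L
k = ln2 / t½ = 0.693147 / 44.9 = 0.01544 h⁻¹
Fraction remaining after one interval: r = e^(−kτ) = e^(−0.01544 × 65.8) = 0.3621
Before dose 6, 5 doses have been given (aged 1τ, 2τ, 3τ, 4τ, 5τ).
C_trough = C₀ × (r + r² + … + r^5) = C₀ × r(1−r^5)/(1−r)
        = 6.468 × 0.3621 × (1 − 0.006225) / (1 − 0.3621) = 3.649 mg/L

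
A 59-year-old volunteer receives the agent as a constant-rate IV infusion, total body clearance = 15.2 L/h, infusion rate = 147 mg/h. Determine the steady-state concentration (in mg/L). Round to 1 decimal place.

At steady state Css = R₀ / CL = 147 / 15.20 = 9.671 mg/L

9.7 mg/L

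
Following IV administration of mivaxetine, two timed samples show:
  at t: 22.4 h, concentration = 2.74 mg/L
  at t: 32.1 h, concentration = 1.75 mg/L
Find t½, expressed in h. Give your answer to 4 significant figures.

k = ln(C₁/C₂) / (t₂ − t₁) = ln(2.74/1.75) / (32.1 − 22.4)
  = 0.4483 / 9.700 = 0.04622 h⁻¹
t½ = ln2 / k = 0.693147 / 0.04622 = 15.00 h

15.00 h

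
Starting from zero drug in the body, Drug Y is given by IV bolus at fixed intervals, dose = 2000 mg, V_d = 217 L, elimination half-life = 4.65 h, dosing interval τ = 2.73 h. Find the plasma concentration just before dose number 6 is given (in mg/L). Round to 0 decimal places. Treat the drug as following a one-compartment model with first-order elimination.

16 mg/L

C₀ per dose = Dose / Vd = 2000 / 217 = 9.217 mg/L
k = ln2 / t½ = 0.693147 / 4.65 = 0.1491 h⁻¹
Fraction remaining after one interval: r = e^(−kτ) = e^(−0.1491 × 2.73) = 0.6656
Before dose 6, 5 doses have been given (aged 1τ, 2τ, 3τ, 4τ, 5τ).
C_trough = C₀ × (r + r² + … + r^5) = C₀ × r(1−r^5)/(1−r)
        = 9.217 × 0.6656 × (1 − 0.1306) / (1 − 0.6656) = 15.95 mg/L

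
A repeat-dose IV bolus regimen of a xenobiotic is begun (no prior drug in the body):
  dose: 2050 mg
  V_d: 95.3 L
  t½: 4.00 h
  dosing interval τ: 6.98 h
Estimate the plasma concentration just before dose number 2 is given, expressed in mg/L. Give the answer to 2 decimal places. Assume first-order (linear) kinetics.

C₀ per dose = Dose / Vd = 2050 / 95.3 = 21.51 mg/L
k = ln2 / t½ = 0.693147 / 4.00 = 0.1733 h⁻¹
Fraction remaining after one interval: r = e^(−kτ) = e^(−0.1733 × 6.98) = 0.2983
Before dose 2, 1 dose has been given (aged 1τ).
C_trough = C₀ × r = 21.51 × 0.2983 = 6.416 mg/L

6.42 mg/L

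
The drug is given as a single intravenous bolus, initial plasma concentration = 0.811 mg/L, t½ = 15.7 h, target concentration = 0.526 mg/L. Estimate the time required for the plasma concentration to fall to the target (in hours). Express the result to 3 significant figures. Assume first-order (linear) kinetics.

9.81 h

k = ln2 / t½ = 0.693147 / 15.7 = 0.04415 h⁻¹
t = ln(C₀ / C) / k = ln(0.8110 / 0.526) / 0.04415
  = ln(1.542) / 0.04415 = 0.4331 / 0.04415 = 9.810 h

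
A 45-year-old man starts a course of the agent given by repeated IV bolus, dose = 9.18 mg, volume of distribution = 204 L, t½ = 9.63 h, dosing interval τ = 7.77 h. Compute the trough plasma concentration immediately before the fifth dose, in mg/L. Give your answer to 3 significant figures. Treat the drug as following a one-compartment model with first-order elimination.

C₀ per dose = Dose / Vd = 9.18 / 204 = 0.04500 mg/L
k = ln2 / t½ = 0.693147 / 9.63 = 0.07198 h⁻¹
Fraction remaining after one interval: r = e^(−kτ) = e^(−0.07198 × 7.77) = 0.5716
Before dose 5, 4 doses have been given (aged 1τ, 2τ, 3τ, 4τ).
C_trough = C₀ × (r + r² + … + r^4) = C₀ × r(1−r^4)/(1−r)
        = 0.04500 × 0.5716 × (1 − 0.1068) / (1 − 0.5716) = 0.05363 mg/L

0.0536 mg/L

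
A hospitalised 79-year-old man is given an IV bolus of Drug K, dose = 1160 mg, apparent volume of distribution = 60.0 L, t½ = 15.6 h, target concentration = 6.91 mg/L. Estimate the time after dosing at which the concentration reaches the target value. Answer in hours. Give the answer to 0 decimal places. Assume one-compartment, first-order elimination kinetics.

23 h

C₀ = Dose / Vd = 1160 / 60.0 = 19.33 mg/L
k = ln2 / t½ = 0.693147 / 15.6 = 0.04443 h⁻¹
t = ln(C₀ / C) / k = ln(19.33 / 6.91) / 0.04443
  = ln(2.797) / 0.04443 = 1.029 / 0.04443 = 23.16 h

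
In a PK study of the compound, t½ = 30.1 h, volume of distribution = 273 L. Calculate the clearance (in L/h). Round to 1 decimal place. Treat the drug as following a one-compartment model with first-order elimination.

k = ln2 / t½ = 0.693147 / 30.1 = 0.02303 h⁻¹
CL = k × Vd = 0.02303 × 273 = 6.287 L/h

6.3 L/h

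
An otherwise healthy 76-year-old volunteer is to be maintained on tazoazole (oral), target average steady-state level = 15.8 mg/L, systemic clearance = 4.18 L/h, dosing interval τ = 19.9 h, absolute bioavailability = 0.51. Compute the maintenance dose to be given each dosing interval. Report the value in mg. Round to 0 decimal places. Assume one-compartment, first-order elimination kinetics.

At steady state, F × (Dose/τ) = Css × CL.
Dose = Css × CL × τ / F = 15.8 × 4.180 × 19.9 / 0.51 = 2577 mg

2577 mg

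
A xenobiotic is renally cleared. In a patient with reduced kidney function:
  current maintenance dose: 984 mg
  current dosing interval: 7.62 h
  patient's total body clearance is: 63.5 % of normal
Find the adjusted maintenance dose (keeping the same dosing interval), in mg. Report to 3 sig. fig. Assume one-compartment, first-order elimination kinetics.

To keep the same average steady-state level, dosing rate must scale with clearance.
CL ratio = 63.5 / 100 = 0.6350
New dose (same interval) = 984 × 0.6350 = 624.8 mg

625 mg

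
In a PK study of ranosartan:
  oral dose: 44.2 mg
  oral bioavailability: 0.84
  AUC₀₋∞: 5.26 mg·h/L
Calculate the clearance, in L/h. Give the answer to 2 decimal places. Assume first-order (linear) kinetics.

7.06 L/h

CL = F·Dose / AUC = 0.84 × 44.2 / 5.26 = 7.059 L/h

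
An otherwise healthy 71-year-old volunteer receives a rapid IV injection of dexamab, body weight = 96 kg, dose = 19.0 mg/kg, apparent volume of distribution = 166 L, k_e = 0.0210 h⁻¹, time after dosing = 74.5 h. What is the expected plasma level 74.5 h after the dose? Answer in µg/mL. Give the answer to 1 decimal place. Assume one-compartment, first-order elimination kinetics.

2.3 µg/mL

Total dose = 19.0 × 96 = 1824 mg
C₀ = Dose / Vd = 1824 / 166 = 10.99 mg/L
C = C₀ · e^(−k·t) = 10.99 × e^(−0.02100 × 74.5)
  = 10.99 × 0.2092 = 2.299 mg/L
(2.299 mg/L = 2.299 µg/mL)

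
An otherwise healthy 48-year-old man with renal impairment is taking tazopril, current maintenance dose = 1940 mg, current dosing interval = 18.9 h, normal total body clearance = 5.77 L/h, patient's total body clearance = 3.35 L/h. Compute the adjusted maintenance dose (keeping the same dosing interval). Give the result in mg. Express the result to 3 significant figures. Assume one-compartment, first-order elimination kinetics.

1130 mg

To keep the same average steady-state level, dosing rate must scale with clearance.
CL ratio = 3.35 / 5.77 = 0.5806
New dose (same interval) = 1940 × 0.5806 = 1126 mg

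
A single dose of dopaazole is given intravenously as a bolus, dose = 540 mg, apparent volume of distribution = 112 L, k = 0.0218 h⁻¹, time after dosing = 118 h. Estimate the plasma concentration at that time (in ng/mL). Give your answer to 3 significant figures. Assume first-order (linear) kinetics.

368 ng/mL

C₀ = Dose / Vd = 540.0 / 112 = 4.821 mg/L
C = C₀ · e^(−k·t) = 4.821 × e^(−0.02180 × 118)
  = 4.821 × 0.07635 = 0.3681 mg/L
Convert: 0.3681 mg/L × 1000 = 368.1 ng/mL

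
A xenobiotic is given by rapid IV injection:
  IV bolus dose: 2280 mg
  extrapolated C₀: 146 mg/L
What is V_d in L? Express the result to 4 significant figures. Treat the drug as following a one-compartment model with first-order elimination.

15.62 L

Vd = Dose / C₀ = 2280 / 146 = 15.62 L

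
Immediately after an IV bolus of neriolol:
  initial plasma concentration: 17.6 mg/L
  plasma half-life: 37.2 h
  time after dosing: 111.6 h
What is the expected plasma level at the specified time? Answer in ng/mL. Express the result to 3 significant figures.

k = ln2 / t½ = 0.693147 / 37.2 = 0.01863 h⁻¹
t / t½ = 111.6 / 37.2 = 3 half-lives
C = C₀ × (1/2)^3 = 17.60 × 0.1250 = 2.200 mg/L
Convert: 2.200 mg/L × 1000 = 2200 ng/mL

2200 ng/mL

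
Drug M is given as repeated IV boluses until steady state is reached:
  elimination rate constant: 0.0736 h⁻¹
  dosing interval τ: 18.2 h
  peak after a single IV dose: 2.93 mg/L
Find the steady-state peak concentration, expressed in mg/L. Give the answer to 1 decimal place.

4.0 mg/L

e^(−kτ) = e^(−0.07360 × 18.2) = 0.2620
Accumulation ratio R = 1 / (1 − e^(−kτ)) = 1 / (1 − 0.2620) = 1.355
Steady-state peak = C₀ × R = 2.93 × 1.355 = 3.970 mg/L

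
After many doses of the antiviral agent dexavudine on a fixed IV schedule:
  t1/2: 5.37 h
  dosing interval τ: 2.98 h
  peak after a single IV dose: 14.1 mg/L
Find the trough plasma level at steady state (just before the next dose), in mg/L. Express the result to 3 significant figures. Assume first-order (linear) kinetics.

k = ln2 / t½ = 0.693147 / 5.37 = 0.1291 h⁻¹
e^(−kτ) = e^(−0.1291 × 2.98) = 0.6806
Accumulation ratio R = 1 / (1 − e^(−kτ)) = 1 / (1 − 0.6806) = 3.131
Steady-state trough = C₀ × R × e^(−kτ) = 14.1 × 3.131 × 0.6806 = 30.05 mg/L

30.1 mg/L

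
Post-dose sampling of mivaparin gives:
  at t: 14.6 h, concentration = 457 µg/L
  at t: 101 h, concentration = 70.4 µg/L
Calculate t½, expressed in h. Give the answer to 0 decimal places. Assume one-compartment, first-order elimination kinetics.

k = ln(C₁/C₂) / (t₂ − t₁) = ln(457/70.4) / (101 − 14.6)
  = 1.870 / 86.40 = 0.02164 h⁻¹
t½ = ln2 / k = 0.693147 / 0.02164 = 32.03 h

32 h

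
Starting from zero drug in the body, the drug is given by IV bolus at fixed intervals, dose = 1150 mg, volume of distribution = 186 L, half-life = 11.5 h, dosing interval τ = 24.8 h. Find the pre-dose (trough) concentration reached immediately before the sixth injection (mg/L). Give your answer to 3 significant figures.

C₀ per dose = Dose / Vd = 1150 / 186 = 6.183 mg/L
k = ln2 / t½ = 0.693147 / 11.5 = 0.06027 h⁻¹
Fraction remaining after one interval: r = e^(−kτ) = e^(−0.06027 × 24.8) = 0.2243
Before dose 6, 5 doses have been given (aged 1τ, 2τ, 3τ, 4τ, 5τ).
C_trough = C₀ × (r + r² + … + r^5) = C₀ × r(1−r^5)/(1−r)
        = 6.183 × 0.2243 × (1 − 0.0005677) / (1 − 0.2243) = 1.787 mg/L

1.79 mg/L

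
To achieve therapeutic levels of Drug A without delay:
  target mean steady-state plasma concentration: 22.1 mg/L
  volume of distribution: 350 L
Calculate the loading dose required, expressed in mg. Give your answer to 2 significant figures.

LD = Css × Vd = 22.1 × 350 = 7735 mg

7700 mg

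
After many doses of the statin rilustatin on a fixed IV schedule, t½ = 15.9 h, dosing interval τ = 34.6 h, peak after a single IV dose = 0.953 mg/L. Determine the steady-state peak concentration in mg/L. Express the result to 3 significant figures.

k = ln2 / t½ = 0.693147 / 15.9 = 0.04359 h⁻¹
e^(−kτ) = e^(−0.04359 × 34.6) = 0.2213
Accumulation ratio R = 1 / (1 − e^(−kτ)) = 1 / (1 − 0.2213) = 1.284
Steady-state peak = C₀ × R = 0.953 × 1.284 = 1.224 mg/L

1.22 mg/L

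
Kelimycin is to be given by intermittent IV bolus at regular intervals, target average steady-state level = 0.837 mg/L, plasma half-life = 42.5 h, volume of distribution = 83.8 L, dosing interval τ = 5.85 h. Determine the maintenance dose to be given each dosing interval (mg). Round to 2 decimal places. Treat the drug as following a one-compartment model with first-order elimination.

k = ln2 / t½ = 0.693147 / 42.5 = 0.01631 h⁻¹
CL = k × Vd = 0.01631 × 83.8 = 1.367 L/h
At steady state, Dose/τ = Css × CL.
Dose = Css × CL × τ = 0.837 × 1.367 × 5.85 = 6.693 mg

6.69 mg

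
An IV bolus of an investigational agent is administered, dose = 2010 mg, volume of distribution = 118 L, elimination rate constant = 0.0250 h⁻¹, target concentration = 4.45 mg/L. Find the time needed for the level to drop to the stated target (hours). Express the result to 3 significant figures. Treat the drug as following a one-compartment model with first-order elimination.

C₀ = Dose / Vd = 2010 / 118 = 17.03 mg/L
t = ln(C₀ / C) / k = ln(17.03 / 4.45) / 0.02500
  = ln(3.827) / 0.02500 = 1.342 / 0.02500 = 53.68 h

53.7 h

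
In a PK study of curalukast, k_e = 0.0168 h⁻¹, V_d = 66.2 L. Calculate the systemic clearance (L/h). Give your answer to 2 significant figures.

1.1 L/h

CL = k × Vd = 0.0168 × 66.2 = 1.112 L/h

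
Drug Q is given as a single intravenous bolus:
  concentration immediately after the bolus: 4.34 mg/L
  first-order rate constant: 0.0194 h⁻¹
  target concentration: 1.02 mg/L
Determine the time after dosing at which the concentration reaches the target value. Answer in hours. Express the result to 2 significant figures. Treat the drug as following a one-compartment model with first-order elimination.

t = ln(C₀ / C) / k = ln(4.340 / 1.02) / 0.01940
  = ln(4.255) / 0.01940 = 1.448 / 0.01940 = 74.64 h

75 h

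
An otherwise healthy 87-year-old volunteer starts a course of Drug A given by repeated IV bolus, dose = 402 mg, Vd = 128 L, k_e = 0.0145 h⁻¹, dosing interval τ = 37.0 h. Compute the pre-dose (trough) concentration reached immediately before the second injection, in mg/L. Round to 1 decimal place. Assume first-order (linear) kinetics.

1.8 mg/L

C₀ per dose = Dose / Vd = 402 / 128 = 3.141 mg/L
Fraction remaining after one interval: r = e^(−kτ) = e^(−0.01450 × 37.0) = 0.5848
Before dose 2, 1 dose has been given (aged 1τ).
C_trough = C₀ × r = 3.141 × 0.5848 = 1.837 mg/L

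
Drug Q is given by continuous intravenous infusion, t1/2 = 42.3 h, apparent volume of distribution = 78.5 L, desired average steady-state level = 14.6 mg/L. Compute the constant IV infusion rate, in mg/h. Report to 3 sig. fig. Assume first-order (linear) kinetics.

k = ln2 / t½ = 0.693147 / 42.3 = 0.01639 h⁻¹
CL = k × Vd = 0.01639 × 78.5 = 1.287 L/h
At steady state, infusion rate R₀ = Css × CL = 14.6 × 1.287 = 18.79 mg/h

18.8 mg/h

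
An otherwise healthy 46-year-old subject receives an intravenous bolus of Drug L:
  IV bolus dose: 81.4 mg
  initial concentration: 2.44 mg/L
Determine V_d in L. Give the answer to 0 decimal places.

33 L

Vd = Dose / C₀ = 81.40 / 2.44 = 33.36 L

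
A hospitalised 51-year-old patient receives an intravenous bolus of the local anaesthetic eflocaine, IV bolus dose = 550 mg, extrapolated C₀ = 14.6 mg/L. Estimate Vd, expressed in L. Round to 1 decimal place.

37.7 L

Vd = Dose / C₀ = 550.0 / 14.6 = 37.67 L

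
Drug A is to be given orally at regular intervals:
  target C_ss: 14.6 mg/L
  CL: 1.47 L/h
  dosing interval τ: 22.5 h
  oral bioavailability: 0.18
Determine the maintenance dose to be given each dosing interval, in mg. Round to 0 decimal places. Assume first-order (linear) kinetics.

At steady state, F × (Dose/τ) = Css × CL.
Dose = Css × CL × τ / F = 14.6 × 1.470 × 22.5 / 0.18 = 2683 mg

2683 mg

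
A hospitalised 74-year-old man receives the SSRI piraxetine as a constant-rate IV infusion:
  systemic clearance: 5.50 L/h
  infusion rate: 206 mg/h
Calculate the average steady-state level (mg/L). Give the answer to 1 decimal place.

At steady state Css = R₀ / CL = 206 / 5.500 = 37.45 mg/L

37.5 mg/L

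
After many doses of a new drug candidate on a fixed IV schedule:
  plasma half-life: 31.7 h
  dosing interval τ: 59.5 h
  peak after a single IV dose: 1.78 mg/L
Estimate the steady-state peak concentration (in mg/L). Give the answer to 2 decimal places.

2.45 mg/L

k = ln2 / t½ = 0.693147 / 31.7 = 0.02187 h⁻¹
e^(−kτ) = e^(−0.02187 × 59.5) = 0.2722
Accumulation ratio R = 1 / (1 − e^(−kτ)) = 1 / (1 − 0.2722) = 1.374
Steady-state peak = C₀ × R = 1.78 × 1.374 = 2.446 mg/L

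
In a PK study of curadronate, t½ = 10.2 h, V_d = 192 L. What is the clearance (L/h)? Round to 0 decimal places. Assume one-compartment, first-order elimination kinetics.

k = ln2 / t½ = 0.693147 / 10.2 = 0.06796 h⁻¹
CL = k × Vd = 0.06796 × 192 = 13.05 L/h

13 L/h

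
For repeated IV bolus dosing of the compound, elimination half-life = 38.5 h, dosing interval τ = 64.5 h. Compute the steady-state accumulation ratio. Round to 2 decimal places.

1.46

k = ln2 / t½ = 0.693147 / 38.5 = 0.01800 h⁻¹
e^(−kτ) = e^(−0.01800 × 64.5) = 0.3132
Accumulation ratio R = 1 / (1 − e^(−kτ)) = 1 / (1 − 0.3132) = 1.456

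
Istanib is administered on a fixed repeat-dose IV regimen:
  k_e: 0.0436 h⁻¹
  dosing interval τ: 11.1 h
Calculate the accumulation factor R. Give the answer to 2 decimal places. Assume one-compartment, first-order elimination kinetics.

e^(−kτ) = e^(−0.04360 × 11.1) = 0.6163
Accumulation ratio R = 1 / (1 − e^(−kτ)) = 1 / (1 − 0.6163) = 2.606

2.61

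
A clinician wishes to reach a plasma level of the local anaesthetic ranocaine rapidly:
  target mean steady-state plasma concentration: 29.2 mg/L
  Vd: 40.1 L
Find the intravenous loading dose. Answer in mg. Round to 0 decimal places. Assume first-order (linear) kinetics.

1171 mg

LD = Css × Vd = 29.2 × 40.1 = 1171 mg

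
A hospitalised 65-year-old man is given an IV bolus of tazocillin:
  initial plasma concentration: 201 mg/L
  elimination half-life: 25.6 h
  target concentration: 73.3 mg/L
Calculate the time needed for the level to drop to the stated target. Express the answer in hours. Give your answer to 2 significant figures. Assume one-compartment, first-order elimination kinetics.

37 h

k = ln2 / t½ = 0.693147 / 25.6 = 0.02708 h⁻¹
t = ln(C₀ / C) / k = ln(201.0 / 73.3) / 0.02708
  = ln(2.742) / 0.02708 = 1.009 / 0.02708 = 37.26 h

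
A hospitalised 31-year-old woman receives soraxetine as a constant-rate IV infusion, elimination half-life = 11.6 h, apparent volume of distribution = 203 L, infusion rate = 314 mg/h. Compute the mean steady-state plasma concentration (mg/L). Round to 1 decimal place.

k = ln2 / t½ = 0.693147 / 11.6 = 0.05975 h⁻¹
CL = k × Vd = 0.05975 × 203 = 12.13 L/h
At steady state Css = R₀ / CL = 314 / 12.13 = 25.89 mg/L

25.9 mg/L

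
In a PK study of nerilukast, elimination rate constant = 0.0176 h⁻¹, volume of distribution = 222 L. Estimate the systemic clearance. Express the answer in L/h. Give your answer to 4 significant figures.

3.907 L/h

CL = k × Vd = 0.0176 × 222 = 3.907 L/h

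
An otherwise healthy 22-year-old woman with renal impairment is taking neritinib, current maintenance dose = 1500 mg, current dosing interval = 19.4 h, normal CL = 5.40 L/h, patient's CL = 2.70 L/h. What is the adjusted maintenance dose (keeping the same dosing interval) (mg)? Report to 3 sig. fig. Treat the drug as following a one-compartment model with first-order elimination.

To keep the same average steady-state level, dosing rate must scale with clearance.
CL ratio = 2.70 / 5.40 = 0.5000
New dose (same interval) = 1500 × 0.5000 = 750.0 mg

750 mg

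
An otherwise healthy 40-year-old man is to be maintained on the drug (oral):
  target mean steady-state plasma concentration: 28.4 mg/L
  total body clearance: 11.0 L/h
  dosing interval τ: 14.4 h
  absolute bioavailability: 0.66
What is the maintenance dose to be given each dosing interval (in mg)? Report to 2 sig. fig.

6800 mg

At steady state, F × (Dose/τ) = Css × CL.
Dose = Css × CL × τ / F = 28.4 × 11.00 × 14.4 / 0.66 = 6816 mg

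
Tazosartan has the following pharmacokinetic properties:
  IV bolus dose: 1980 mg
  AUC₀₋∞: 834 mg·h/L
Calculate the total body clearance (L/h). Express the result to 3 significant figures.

CL = Dose / AUC = 1980 / 834 = 2.374 L/h

2.37 L/h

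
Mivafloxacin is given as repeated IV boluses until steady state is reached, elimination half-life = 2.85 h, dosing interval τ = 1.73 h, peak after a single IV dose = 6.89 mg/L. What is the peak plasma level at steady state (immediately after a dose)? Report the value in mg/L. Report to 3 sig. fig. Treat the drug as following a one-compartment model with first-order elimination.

k = ln2 / t½ = 0.693147 / 2.85 = 0.2432 h⁻¹
e^(−kτ) = e^(−0.2432 × 1.73) = 0.6566
Accumulation ratio R = 1 / (1 − e^(−kτ)) = 1 / (1 − 0.6566) = 2.912
Steady-state peak = C₀ × R = 6.89 × 2.912 = 20.06 mg/L

20.1 mg/L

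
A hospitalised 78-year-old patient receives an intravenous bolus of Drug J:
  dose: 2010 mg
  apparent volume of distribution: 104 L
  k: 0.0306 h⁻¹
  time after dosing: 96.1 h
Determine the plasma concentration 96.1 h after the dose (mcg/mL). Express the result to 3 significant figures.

C₀ = Dose / Vd = 2010 / 104 = 19.33 mg/L
C = C₀ · e^(−k·t) = 19.33 × e^(−0.03060 × 96.1)
  = 19.33 × 0.05283 = 1.021 mg/L
(1.021 mg/L = 1.021 mcg/mL)

1.02 mcg/mL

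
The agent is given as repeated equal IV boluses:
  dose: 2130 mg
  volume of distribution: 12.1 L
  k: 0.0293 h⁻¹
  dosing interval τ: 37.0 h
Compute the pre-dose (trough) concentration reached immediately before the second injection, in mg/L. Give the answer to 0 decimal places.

C₀ per dose = Dose / Vd = 2130 / 12.1 = 176.0 mg/L
Fraction remaining after one interval: r = e^(−kτ) = e^(−0.02930 × 37.0) = 0.3382
Before dose 2, 1 dose has been given (aged 1τ).
C_trough = C₀ × r = 176.0 × 0.3382 = 59.52 mg/L

60 mg/L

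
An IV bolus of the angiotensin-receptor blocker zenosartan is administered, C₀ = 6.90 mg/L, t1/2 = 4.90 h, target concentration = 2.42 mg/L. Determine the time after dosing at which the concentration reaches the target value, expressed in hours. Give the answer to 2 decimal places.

k = ln2 / t½ = 0.693147 / 4.90 = 0.1415 h⁻¹
t = ln(C₀ / C) / k = ln(6.900 / 2.42) / 0.1415
  = ln(2.851) / 0.1415 = 1.048 / 0.1415 = 7.406 h

7.41 h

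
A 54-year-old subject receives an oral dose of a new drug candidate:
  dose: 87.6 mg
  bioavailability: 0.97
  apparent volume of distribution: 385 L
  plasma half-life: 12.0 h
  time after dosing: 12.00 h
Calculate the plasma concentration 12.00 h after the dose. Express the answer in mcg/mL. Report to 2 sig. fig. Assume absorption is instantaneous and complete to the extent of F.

0.11 mcg/mL

Amount reaching circulation = F × Dose = 0.97 × 87.60 = 84.97 mg
C₀ = F·Dose / Vd = 84.97 / 385 = 0.2207 mg/L
k = ln2 / t½ = 0.693147 / 12.0 = 0.05776 h⁻¹
t / t½ = 12.00 / 12.0 = 1 half-lives
C = C₀ × (1/2)^1 = 0.2207 × 0.5000 = 0.1104 mg/L
(0.1104 mg/L = 0.1104 mcg/mL)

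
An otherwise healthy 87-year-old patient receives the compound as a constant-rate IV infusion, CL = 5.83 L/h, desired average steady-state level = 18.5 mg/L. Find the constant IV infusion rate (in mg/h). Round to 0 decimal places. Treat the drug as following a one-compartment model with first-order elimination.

108 mg/h

At steady state, infusion rate R₀ = Css × CL = 18.5 × 5.830 = 107.9 mg/h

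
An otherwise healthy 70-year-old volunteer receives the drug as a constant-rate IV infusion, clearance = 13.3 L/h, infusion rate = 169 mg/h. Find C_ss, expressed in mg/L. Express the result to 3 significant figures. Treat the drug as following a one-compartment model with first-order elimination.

12.7 mg/L

At steady state Css = R₀ / CL = 169 / 13.30 = 12.71 mg/L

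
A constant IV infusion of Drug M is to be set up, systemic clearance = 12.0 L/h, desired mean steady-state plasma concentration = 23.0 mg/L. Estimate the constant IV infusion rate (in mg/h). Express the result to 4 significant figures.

At steady state, infusion rate R₀ = Css × CL = 23.0 × 12.00 = 276.0 mg/h

276.0 mg/h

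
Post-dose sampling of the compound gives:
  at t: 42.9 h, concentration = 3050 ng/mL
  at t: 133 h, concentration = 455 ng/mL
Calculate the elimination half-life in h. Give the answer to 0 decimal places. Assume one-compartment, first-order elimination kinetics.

k = ln(C₁/C₂) / (t₂ − t₁) = ln(3050/455) / (133 − 42.9)
  = 1.903 / 90.10 = 0.02112 h⁻¹
t½ = ln2 / k = 0.693147 / 0.02112 = 32.82 h

33 h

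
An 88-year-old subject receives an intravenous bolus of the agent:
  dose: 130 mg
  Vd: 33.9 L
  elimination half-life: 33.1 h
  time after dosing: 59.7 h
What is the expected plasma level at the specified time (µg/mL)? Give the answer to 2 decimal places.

1.10 µg/mL

C₀ = Dose / Vd = 130.0 / 33.9 = 3.835 mg/L
k = ln2 / t½ = 0.693147 / 33.1 = 0.02094 h⁻¹
C = C₀ · e^(−k·t) = 3.835 × e^(−0.02094 × 59.7)
  = 3.835 × 0.2865 = 1.099 mg/L
(1.099 mg/L = 1.099 µg/mL)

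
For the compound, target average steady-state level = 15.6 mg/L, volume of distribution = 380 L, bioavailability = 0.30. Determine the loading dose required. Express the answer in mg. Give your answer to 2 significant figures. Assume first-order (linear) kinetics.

LD = Css × Vd / F = 15.6 × 380 / 0.30 = 19760 mg

20000 mg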